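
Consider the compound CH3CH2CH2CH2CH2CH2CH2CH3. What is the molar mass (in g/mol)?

Atom tally by fragment:
  CH3 → C:1 H:3
  CH2 → C:1 H:2
  CH2 → C:1 H:2
  CH2 → C:1 H:2
  CH2 → C:1 H:2
  CH2 → C:1 H:2
  CH2 → C:1 H:2
  CH3 → C:1 H:3
Element totals:
  C: 8
  H: 18
Molecular formula: C8H18.
  M = 8(12.011) + 18(1.008)
    = 96.088 + 18.144 = 114.232

114.23 g/mol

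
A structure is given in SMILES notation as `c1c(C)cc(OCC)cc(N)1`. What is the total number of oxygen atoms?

1

Atom tally by fragment:
  benzene ring core → C:6 H:6
  (− 3 ring H displaced by substituents)
  + CH3 → C:1 H:3
  + OC2H5 → C:2 H:5 O:1
  + NH2 → N:1 H:2
Element totals:
  C: 9
  H: 13
  N: 1
  O: 1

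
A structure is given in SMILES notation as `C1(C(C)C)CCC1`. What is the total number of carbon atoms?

Atom tally by fragment:
  cyclobutane ring core → C:4 H:8
  (− 1 ring H displaced by substituents)
  + CH(CH3)2 → C:3 H:7
Element totals:
  C: 7
  H: 14

7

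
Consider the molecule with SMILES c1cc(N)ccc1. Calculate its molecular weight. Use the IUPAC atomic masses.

93.13 g/mol

Atom tally by fragment:
  benzene ring core → C:6 H:6
  (− 1 ring H displaced by substituents)
  + NH2 → N:1 H:2
Element totals:
  C: 6
  H: 7
  N: 1
Molecular formula: C6H7N.
  M = 6(12.011) + 7(1.008) + 14.007
    = 72.066 + 7.056 + 14.007 = 93.129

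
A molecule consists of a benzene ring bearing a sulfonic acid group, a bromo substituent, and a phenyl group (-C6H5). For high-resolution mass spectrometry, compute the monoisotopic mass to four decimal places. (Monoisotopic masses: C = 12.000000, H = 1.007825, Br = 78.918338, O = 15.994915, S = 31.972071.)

311.9456

Atom tally by fragment:
  benzene ring core → C:6 H:6
  (− 3 ring H displaced by substituents)
  + SO3H → S:1 O:3 H:1
  + Br → Br:1
  + C6H5 → C:6 H:5
Element totals:
  C: 12
  H: 9
  Br: 1
  O: 3
  S: 1
Molecular formula: C12H9BrO3S.
  M = 12(12.0) + 9(1.007825) + 78.918338 + 3(15.994915) + 31.972071
    = 144.000000 + 9.070425 + 78.918338 + 47.984745 + 31.972071 = 311.945579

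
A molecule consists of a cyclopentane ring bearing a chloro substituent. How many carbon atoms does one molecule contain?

5

Atom tally by fragment:
  cyclopentane ring core → C:5 H:10
  (− 1 ring H displaced by substituents)
  + Cl → Cl:1
Element totals:
  C: 5
  H: 9
  Cl: 1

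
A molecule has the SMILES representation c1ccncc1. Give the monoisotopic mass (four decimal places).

79.0422

Atom tally by fragment:
  pyridine ring core → C:5 H:5 N:1
Element totals:
  C: 5
  H: 5
  N: 1
Molecular formula: C5H5N.
  M = 5(12.0) + 5(1.007825) + 14.003074
    = 60.000000 + 5.039125 + 14.003074 = 79.042199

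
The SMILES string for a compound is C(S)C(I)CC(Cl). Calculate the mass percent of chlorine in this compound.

Atom tally by fragment:
  HSCH2 → C:1 H:3 S:1
  CH(I) → C:1 H:1 I:1
  CH2 → C:1 H:2
  CH2Cl → C:1 H:2 Cl:1
Element totals:
  C: 4
  H: 8
  Cl: 1
  I: 1
  S: 1
Molecular formula: C4H8ClIS.
Molar mass = 250.522 g/mol.
Mass from Cl: 1 × 35.45 = 35.450 g/mol.
%Cl = 35.450 / 250.522 × 100 = 14.15%.

14.15%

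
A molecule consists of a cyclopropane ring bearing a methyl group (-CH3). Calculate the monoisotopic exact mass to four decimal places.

56.0626

Atom tally by fragment:
  cyclopropane ring core → C:3 H:6
  (− 1 ring H displaced by substituents)
  + CH3 → C:1 H:3
Element totals:
  C: 4
  H: 8
Molecular formula: C4H8.
  M = 4(12.0) + 8(1.007825)
    = 48.000000 + 8.062600 = 56.062600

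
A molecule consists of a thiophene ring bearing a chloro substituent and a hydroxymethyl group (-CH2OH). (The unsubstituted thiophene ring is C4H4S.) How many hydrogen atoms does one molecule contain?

5

Atom tally by fragment:
  thiophene ring core → C:4 H:4 S:1
  (− 2 ring H displaced by substituents)
  + Cl → Cl:1
  + CH2OH → C:1 H:3 O:1
Element totals:
  C: 5
  H: 5
  Cl: 1
  O: 1
  S: 1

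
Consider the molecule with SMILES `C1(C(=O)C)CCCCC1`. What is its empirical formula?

C8H14O

Atom tally by fragment:
  cyclohexane ring core → C:6 H:12
  (− 1 ring H displaced by substituents)
  + COCH3 → C:2 H:3 O:1
Element totals:
  C: 8
  H: 14
  O: 1
Molecular formula: C8H14O.
gcd of subscripts (8, 14, 1) = 1, so the empirical formula equals the molecular formula.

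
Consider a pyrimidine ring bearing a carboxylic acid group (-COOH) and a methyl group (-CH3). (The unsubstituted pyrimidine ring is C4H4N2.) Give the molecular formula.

Atom tally by fragment:
  pyrimidine ring core → C:4 H:4 N:2
  (− 2 ring H displaced by substituents)
  + COOH → C:1 H:1 O:2
  + CH3 → C:1 H:3
Element totals:
  C: 6
  H: 6
  N: 2
  O: 2

C6H6N2O2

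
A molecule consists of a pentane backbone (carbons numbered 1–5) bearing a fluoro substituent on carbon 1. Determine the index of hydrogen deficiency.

0

Atom tally by fragment:
  FCH2 → C:1 H:2 F:1
  CH2 → C:1 H:2
  CH2 → C:1 H:2
  CH2 → C:1 H:2
  CH3 → C:1 H:3
Element totals:
  C: 5
  H: 11
  F: 1
Molecular formula: C5H11F.
DoU = (2C + 2 + N − H − X) / 2 = (2·5 + 2 + 0 − 11 − 1) / 2 = 0.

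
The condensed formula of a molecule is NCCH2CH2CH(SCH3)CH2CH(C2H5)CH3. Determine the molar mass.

Element totals:
  C: 10
  H: 19
  N: 1
  S: 1
Molecular formula: C10H19NS.
  M = 10(12.011) + 19(1.008) + 14.007 + 32.06
    = 120.110 + 19.152 + 14.007 + 32.060 = 185.329

185.33 g/mol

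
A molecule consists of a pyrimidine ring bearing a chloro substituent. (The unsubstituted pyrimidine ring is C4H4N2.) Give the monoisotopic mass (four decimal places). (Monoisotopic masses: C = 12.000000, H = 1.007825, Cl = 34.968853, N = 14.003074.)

Atom tally by fragment:
  pyrimidine ring core → C:4 H:4 N:2
  (− 1 ring H displaced by substituents)
  + Cl → Cl:1
Element totals:
  C: 4
  H: 3
  Cl: 1
  N: 2
Molecular formula: C4H3ClN2.
  M = 4(12.0) + 3(1.007825) + 34.968853 + 2(14.003074)
    = 48.000000 + 3.023475 + 34.968853 + 28.006148 = 113.998476

113.9985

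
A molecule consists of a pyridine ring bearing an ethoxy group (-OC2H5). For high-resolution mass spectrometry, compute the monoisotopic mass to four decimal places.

123.0684

Atom tally by fragment:
  pyridine ring core → C:5 H:5 N:1
  (− 1 ring H displaced by substituents)
  + OC2H5 → C:2 H:5 O:1
Element totals:
  C: 7
  H: 9
  N: 1
  O: 1
Molecular formula: C7H9NO.
  M = 7(12.0) + 9(1.007825) + 14.003074 + 15.994915
    = 84.000000 + 9.070425 + 14.003074 + 15.994915 = 123.068414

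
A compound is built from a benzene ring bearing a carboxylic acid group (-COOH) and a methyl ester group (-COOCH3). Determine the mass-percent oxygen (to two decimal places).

35.52%

Atom tally by fragment:
  benzene ring core → C:6 H:6
  (− 2 ring H displaced by substituents)
  + COOH → C:1 H:1 O:2
  + COOCH3 → C:2 H:3 O:2
Element totals:
  C: 9
  H: 8
  O: 4
Molecular formula: C9H8O4.
Molar mass = 180.159 g/mol.
Mass from O: 4 × 15.999 = 63.996 g/mol.
%O = 63.996 / 180.159 × 100 = 35.52%.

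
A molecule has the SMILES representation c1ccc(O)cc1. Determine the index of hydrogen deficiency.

4

Atom tally by fragment:
  benzene ring core → C:6 H:6
  (− 1 ring H displaced by substituents)
  + OH → O:1 H:1
Element totals:
  C: 6
  H: 6
  O: 1
Molecular formula: C6H6O.
DoU = (2C + 2 + N − H − X) / 2 = (2·6 + 2 + 0 − 6 − 0) / 2 = 4.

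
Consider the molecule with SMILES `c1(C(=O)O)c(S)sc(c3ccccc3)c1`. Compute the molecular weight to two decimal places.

Atom tally by fragment:
  thiophene ring core → C:4 H:4 S:1
  (− 3 ring H displaced by substituents)
  + COOH → C:1 H:1 O:2
  + SH → S:1 H:1
  + C6H5 → C:6 H:5
Element totals:
  C: 11
  H: 8
  O: 2
  S: 2
Molecular formula: C11H8O2S2.
  M = 11(12.011) + 8(1.008) + 2(15.999) + 2(32.06)
    = 132.121 + 8.064 + 31.998 + 64.120 = 236.303

236.30 g/mol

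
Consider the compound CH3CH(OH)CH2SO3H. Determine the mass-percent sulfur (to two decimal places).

Element totals:
  C: 3
  H: 8
  O: 4
  S: 1
Molecular formula: C3H8O4S.
Molar mass = 140.153 g/mol.
Mass from S: 1 × 32.06 = 32.060 g/mol.
%S = 32.060 / 140.153 × 100 = 22.88%.

22.88%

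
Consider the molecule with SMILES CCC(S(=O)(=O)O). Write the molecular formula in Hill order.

Atom tally by fragment:
  CH3 → C:1 H:3
  CH2 → C:1 H:2
  CH2SO3H → C:1 H:3 S:1 O:3
Element totals:
  C: 3
  H: 8
  O: 3
  S: 1

C3H8O3S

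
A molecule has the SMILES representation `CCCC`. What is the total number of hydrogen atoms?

10

Atom tally by fragment:
  CH3 → C:1 H:3
  CH2 → C:1 H:2
  CH2 → C:1 H:2
  CH3 → C:1 H:3
Element totals:
  C: 4
  H: 10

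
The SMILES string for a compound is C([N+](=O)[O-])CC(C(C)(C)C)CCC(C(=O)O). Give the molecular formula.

Atom tally by fragment:
  O2NCH2 → C:1 H:2 N:1 O:2
  CH2 → C:1 H:2
  CH(C(CH3)3) → C:5 H:10
  CH2 → C:1 H:2
  CH2 → C:1 H:2
  CH2COOH → C:2 H:3 O:2
Element totals:
  C: 11
  H: 21
  N: 1
  O: 4

C11H21NO4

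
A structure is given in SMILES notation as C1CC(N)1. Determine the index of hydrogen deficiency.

1

Atom tally by fragment:
  cyclopropane ring core → C:3 H:6
  (− 1 ring H displaced by substituents)
  + NH2 → N:1 H:2
Element totals:
  C: 3
  H: 7
  N: 1
Molecular formula: C3H7N.
DoU = (2C + 2 + N − H − X) / 2 = (2·3 + 2 + 1 − 7 − 0) / 2 = 1.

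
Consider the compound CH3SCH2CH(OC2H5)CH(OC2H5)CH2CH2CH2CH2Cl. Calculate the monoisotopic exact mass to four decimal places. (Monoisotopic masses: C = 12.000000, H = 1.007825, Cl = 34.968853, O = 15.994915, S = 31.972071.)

268.1264

Atom tally by fragment:
  CH3SCH2 → C:2 H:5 S:1
  CH(OC2H5) → C:3 H:6 O:1
  CH(OC2H5) → C:3 H:6 O:1
  CH2 → C:1 H:2
  CH2 → C:1 H:2
  CH2 → C:1 H:2
  CH2Cl → C:1 H:2 Cl:1
Element totals:
  C: 12
  H: 25
  Cl: 1
  O: 2
  S: 1
Molecular formula: C12H25ClO2S.
  M = 12(12.0) + 25(1.007825) + 34.968853 + 2(15.994915) + 31.972071
    = 144.000000 + 25.195625 + 34.968853 + 31.989830 + 31.972071 = 268.126379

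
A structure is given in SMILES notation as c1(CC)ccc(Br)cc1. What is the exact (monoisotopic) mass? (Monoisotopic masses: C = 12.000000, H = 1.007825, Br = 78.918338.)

183.9888

Atom tally by fragment:
  benzene ring core → C:6 H:6
  (− 2 ring H displaced by substituents)
  + C2H5 → C:2 H:5
  + Br → Br:1
Element totals:
  C: 8
  H: 9
  Br: 1
Molecular formula: C8H9Br.
  M = 8(12.0) + 9(1.007825) + 78.918338
    = 96.000000 + 9.070425 + 78.918338 = 183.988763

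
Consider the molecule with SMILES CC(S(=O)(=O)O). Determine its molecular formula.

C2H6O3S

Atom tally by fragment:
  CH3 → C:1 H:3
  CH2SO3H → C:1 H:3 S:1 O:3
Element totals:
  C: 2
  H: 6
  O: 3
  S: 1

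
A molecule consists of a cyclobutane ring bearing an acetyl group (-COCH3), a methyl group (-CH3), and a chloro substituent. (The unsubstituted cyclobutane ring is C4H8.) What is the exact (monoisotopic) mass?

146.0498

Atom tally by fragment:
  cyclobutane ring core → C:4 H:8
  (− 3 ring H displaced by substituents)
  + COCH3 → C:2 H:3 O:1
  + CH3 → C:1 H:3
  + Cl → Cl:1
Element totals:
  C: 7
  H: 11
  Cl: 1
  O: 1
Molecular formula: C7H11ClO.
  M = 7(12.0) + 11(1.007825) + 34.968853 + 15.994915
    = 84.000000 + 11.086075 + 34.968853 + 15.994915 = 146.049843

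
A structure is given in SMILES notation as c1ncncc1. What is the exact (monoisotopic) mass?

80.0374

Atom tally by fragment:
  pyrimidine ring core → C:4 H:4 N:2
Element totals:
  C: 4
  H: 4
  N: 2
Molecular formula: C4H4N2.
  M = 4(12.0) + 4(1.007825) + 2(14.003074)
    = 48.000000 + 4.031300 + 28.006148 = 80.037448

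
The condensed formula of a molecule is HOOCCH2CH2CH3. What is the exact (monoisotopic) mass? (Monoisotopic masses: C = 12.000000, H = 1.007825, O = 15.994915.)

88.0524

Element totals:
  C: 4
  H: 8
  O: 2
Molecular formula: C4H8O2.
  M = 4(12.0) + 8(1.007825) + 2(15.994915)
    = 48.000000 + 8.062600 + 31.989830 = 88.052430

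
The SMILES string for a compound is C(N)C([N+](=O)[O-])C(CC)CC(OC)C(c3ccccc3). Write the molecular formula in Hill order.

Atom tally by fragment:
  H2NCH2 → C:1 H:4 N:1
  CH(NO2) → C:1 H:1 N:1 O:2
  CH(C2H5) → C:3 H:6
  CH2 → C:1 H:2
  CH(OCH3) → C:2 H:4 O:1
  CH2C6H5 → C:7 H:7
Element totals:
  C: 15
  H: 24
  N: 2
  O: 3

C15H24N2O3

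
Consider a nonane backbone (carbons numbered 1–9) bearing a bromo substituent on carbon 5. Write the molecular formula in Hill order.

Atom tally by fragment:
  CH3 → C:1 H:3
  CH2 → C:1 H:2
  CH2 → C:1 H:2
  CH2 → C:1 H:2
  CH(Br) → C:1 H:1 Br:1
  CH2 → C:1 H:2
  CH2 → C:1 H:2
  CH2 → C:1 H:2
  CH3 → C:1 H:3
Element totals:
  C: 9
  H: 19
  Br: 1

C9H19Br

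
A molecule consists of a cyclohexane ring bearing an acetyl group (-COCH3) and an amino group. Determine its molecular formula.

Atom tally by fragment:
  cyclohexane ring core → C:6 H:12
  (− 2 ring H displaced by substituents)
  + COCH3 → C:2 H:3 O:1
  + NH2 → N:1 H:2
Element totals:
  C: 8
  H: 15
  N: 1
  O: 1

C8H15NO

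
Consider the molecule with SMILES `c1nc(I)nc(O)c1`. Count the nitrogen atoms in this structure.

2

Atom tally by fragment:
  pyrimidine ring core → C:4 H:4 N:2
  (− 2 ring H displaced by substituents)
  + I → I:1
  + OH → O:1 H:1
Element totals:
  C: 4
  H: 3
  I: 1
  N: 2
  O: 1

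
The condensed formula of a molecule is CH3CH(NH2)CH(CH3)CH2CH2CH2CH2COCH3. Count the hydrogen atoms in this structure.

Atom tally by fragment:
  CH3 → C:1 H:3
  CH(NH2) → C:1 H:3 N:1
  CH(CH3) → C:2 H:4
  CH2 → C:1 H:2
  CH2 → C:1 H:2
  CH2 → C:1 H:2
  CH2COCH3 → C:3 H:5 O:1
Element totals:
  C: 10
  H: 21
  N: 1
  O: 1

21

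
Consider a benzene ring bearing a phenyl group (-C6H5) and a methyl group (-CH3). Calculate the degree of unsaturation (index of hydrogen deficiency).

8

Atom tally by fragment:
  benzene ring core → C:6 H:6
  (− 2 ring H displaced by substituents)
  + C6H5 → C:6 H:5
  + CH3 → C:1 H:3
Element totals:
  C: 13
  H: 12
Molecular formula: C13H12.
DoU = (2C + 2 + N − H − X) / 2 = (2·13 + 2 + 0 − 12 − 0) / 2 = 8.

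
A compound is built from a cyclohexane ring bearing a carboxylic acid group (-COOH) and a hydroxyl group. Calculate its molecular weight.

144.17 g/mol

Atom tally by fragment:
  cyclohexane ring core → C:6 H:12
  (− 2 ring H displaced by substituents)
  + COOH → C:1 H:1 O:2
  + OH → O:1 H:1
Element totals:
  C: 7
  H: 12
  O: 3
Molecular formula: C7H12O3.
  M = 7(12.011) + 12(1.008) + 3(15.999)
    = 84.077 + 12.096 + 47.997 = 144.170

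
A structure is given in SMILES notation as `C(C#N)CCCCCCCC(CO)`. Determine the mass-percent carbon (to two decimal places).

72.08%

Atom tally by fragment:
  NCCH2 → C:2 H:2 N:1
  CH2 → C:1 H:2
  CH2 → C:1 H:2
  CH2 → C:1 H:2
  CH2 → C:1 H:2
  CH2 → C:1 H:2
  CH2 → C:1 H:2
  CH2 → C:1 H:2
  CH2CH2OH → C:2 H:5 O:1
Element totals:
  C: 11
  H: 21
  N: 1
  O: 1
Molecular formula: C11H21NO.
Molar mass = 183.295 g/mol.
Mass from C: 11 × 12.011 = 132.121 g/mol.
%C = 132.121 / 183.295 × 100 = 72.08%.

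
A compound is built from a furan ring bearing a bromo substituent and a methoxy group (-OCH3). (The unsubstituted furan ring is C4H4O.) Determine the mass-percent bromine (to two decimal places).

45.14%

Atom tally by fragment:
  furan ring core → C:4 H:4 O:1
  (− 2 ring H displaced by substituents)
  + Br → Br:1
  + OCH3 → C:1 H:3 O:1
Element totals:
  C: 5
  H: 5
  Br: 1
  O: 2
Molecular formula: C5H5BrO2.
Molar mass = 176.997 g/mol.
Mass from Br: 1 × 79.904 = 79.904 g/mol.
%Br = 79.904 / 176.997 × 100 = 45.14%.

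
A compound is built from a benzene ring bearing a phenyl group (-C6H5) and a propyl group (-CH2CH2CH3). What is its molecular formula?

Atom tally by fragment:
  benzene ring core → C:6 H:6
  (− 2 ring H displaced by substituents)
  + C6H5 → C:6 H:5
  + CH2CH2CH3 → C:3 H:7
Element totals:
  C: 15
  H: 16

C15H16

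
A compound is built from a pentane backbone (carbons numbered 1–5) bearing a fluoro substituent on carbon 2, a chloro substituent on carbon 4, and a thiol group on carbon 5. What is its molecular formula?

Atom tally by fragment:
  CH3 → C:1 H:3
  CH(F) → C:1 H:1 F:1
  CH2 → C:1 H:2
  CH(Cl) → C:1 H:1 Cl:1
  CH2SH → C:1 H:3 S:1
Element totals:
  C: 5
  H: 10
  Cl: 1
  F: 1
  S: 1

C5H10ClFS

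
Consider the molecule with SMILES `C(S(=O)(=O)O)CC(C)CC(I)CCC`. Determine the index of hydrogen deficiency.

Atom tally by fragment:
  HO3SCH2 → C:1 H:3 S:1 O:3
  CH2 → C:1 H:2
  CH(CH3) → C:2 H:4
  CH2 → C:1 H:2
  CH(I) → C:1 H:1 I:1
  CH2 → C:1 H:2
  CH2 → C:1 H:2
  CH3 → C:1 H:3
Element totals:
  C: 9
  H: 19
  I: 1
  O: 3
  S: 1
Molecular formula: C9H19IO3S.
DoU = (2C + 2 + N − H − X) / 2 = (2·9 + 2 + 0 − 19 − 1) / 2 = 0.

0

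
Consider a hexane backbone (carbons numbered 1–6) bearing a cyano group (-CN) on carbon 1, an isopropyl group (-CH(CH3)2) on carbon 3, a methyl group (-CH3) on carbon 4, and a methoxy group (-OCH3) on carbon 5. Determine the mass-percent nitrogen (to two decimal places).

7.10%

Atom tally by fragment:
  NCCH2 → C:2 H:2 N:1
  CH2 → C:1 H:2
  CH(CH(CH3)2) → C:4 H:8
  CH(CH3) → C:2 H:4
  CH(OCH3) → C:2 H:4 O:1
  CH3 → C:1 H:3
Element totals:
  C: 12
  H: 23
  N: 1
  O: 1
Molecular formula: C12H23NO.
Molar mass = 197.322 g/mol.
Mass from N: 1 × 14.007 = 14.007 g/mol.
%N = 14.007 / 197.322 × 100 = 7.10%.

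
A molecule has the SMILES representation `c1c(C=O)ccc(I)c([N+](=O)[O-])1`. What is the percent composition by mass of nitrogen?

5.06%

Atom tally by fragment:
  benzene ring core → C:6 H:6
  (− 3 ring H displaced by substituents)
  + CHO → C:1 H:1 O:1
  + I → I:1
  + NO2 → N:1 O:2
Element totals:
  C: 7
  H: 4
  I: 1
  N: 1
  O: 3
Molecular formula: C7H4INO3.
Molar mass = 277.017 g/mol.
Mass from N: 1 × 14.007 = 14.007 g/mol.
%N = 14.007 / 277.017 × 100 = 5.06%.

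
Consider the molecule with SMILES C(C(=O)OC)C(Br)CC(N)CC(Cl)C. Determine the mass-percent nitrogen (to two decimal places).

Atom tally by fragment:
  CH3OOCCH2 → C:3 H:5 O:2
  CH(Br) → C:1 H:1 Br:1
  CH2 → C:1 H:2
  CH(NH2) → C:1 H:3 N:1
  CH2 → C:1 H:2
  CH(Cl) → C:1 H:1 Cl:1
  CH3 → C:1 H:3
Element totals:
  C: 9
  H: 17
  Br: 1
  Cl: 1
  N: 1
  O: 2
Molecular formula: C9H17BrClNO2.
Molar mass = 286.594 g/mol.
Mass from N: 1 × 14.007 = 14.007 g/mol.
%N = 14.007 / 286.594 × 100 = 4.89%.

4.89%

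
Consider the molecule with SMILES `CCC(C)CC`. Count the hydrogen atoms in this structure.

Atom tally by fragment:
  CH3 → C:1 H:3
  CH2 → C:1 H:2
  CH(CH3) → C:2 H:4
  CH2 → C:1 H:2
  CH3 → C:1 H:3
Element totals:
  C: 6
  H: 14

14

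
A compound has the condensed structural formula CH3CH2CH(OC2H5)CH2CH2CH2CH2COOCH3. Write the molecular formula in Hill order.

Atom tally by fragment:
  CH3 → C:1 H:3
  CH2 → C:1 H:2
  CH(OC2H5) → C:3 H:6 O:1
  CH2 → C:1 H:2
  CH2 → C:1 H:2
  CH2 → C:1 H:2
  CH2COOCH3 → C:3 H:5 O:2
Element totals:
  C: 11
  H: 22
  O: 3

C11H22O3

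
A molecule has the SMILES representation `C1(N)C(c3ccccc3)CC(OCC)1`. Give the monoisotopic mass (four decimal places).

Atom tally by fragment:
  cyclobutane ring core → C:4 H:8
  (− 3 ring H displaced by substituents)
  + NH2 → N:1 H:2
  + C6H5 → C:6 H:5
  + OC2H5 → C:2 H:5 O:1
Element totals:
  C: 12
  H: 17
  N: 1
  O: 1
Molecular formula: C12H17NO.
  M = 12(12.0) + 17(1.007825) + 14.003074 + 15.994915
    = 144.000000 + 17.133025 + 14.003074 + 15.994915 = 191.131014

191.1310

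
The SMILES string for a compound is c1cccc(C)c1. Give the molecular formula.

C7H8

Atom tally by fragment:
  benzene ring core → C:6 H:6
  (− 1 ring H displaced by substituents)
  + CH3 → C:1 H:3
Element totals:
  C: 7
  H: 8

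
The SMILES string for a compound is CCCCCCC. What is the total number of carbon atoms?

Atom tally by fragment:
  CH3 → C:1 H:3
  CH2 → C:1 H:2
  CH2 → C:1 H:2
  CH2 → C:1 H:2
  CH2 → C:1 H:2
  CH2 → C:1 H:2
  CH3 → C:1 H:3
Element totals:
  C: 7
  H: 16

7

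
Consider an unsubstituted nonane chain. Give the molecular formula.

C9H20

Atom tally by fragment:
  CH3 → C:1 H:3
  CH2 → C:1 H:2
  CH2 → C:1 H:2
  CH2 → C:1 H:2
  CH2 → C:1 H:2
  CH2 → C:1 H:2
  CH2 → C:1 H:2
  CH2 → C:1 H:2
  CH3 → C:1 H:3
Element totals:
  C: 9
  H: 20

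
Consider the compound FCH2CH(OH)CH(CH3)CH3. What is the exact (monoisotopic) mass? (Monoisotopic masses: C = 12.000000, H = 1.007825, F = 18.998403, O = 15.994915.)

Element totals:
  C: 5
  H: 11
  F: 1
  O: 1
Molecular formula: C5H11FO.
  M = 5(12.0) + 11(1.007825) + 18.998403 + 15.994915
    = 60.000000 + 11.086075 + 18.998403 + 15.994915 = 106.079393

106.0794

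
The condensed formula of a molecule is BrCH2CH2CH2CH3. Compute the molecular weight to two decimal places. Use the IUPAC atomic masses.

137.02 g/mol

Atom tally by fragment:
  BrCH2 → C:1 H:2 Br:1
  CH2 → C:1 H:2
  CH2 → C:1 H:2
  CH3 → C:1 H:3
Element totals:
  C: 4
  H: 9
  Br: 1
Molecular formula: C4H9Br.
  M = 4(12.011) + 9(1.008) + 79.904
    = 48.044 + 9.072 + 79.904 = 137.020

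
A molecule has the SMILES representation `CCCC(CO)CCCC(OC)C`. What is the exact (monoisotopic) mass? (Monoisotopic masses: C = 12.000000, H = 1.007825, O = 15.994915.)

Atom tally by fragment:
  CH3 → C:1 H:3
  CH2 → C:1 H:2
  CH2 → C:1 H:2
  CH(CH2OH) → C:2 H:4 O:1
  CH2 → C:1 H:2
  CH2 → C:1 H:2
  CH2 → C:1 H:2
  CH(OCH3) → C:2 H:4 O:1
  CH3 → C:1 H:3
Element totals:
  C: 11
  H: 24
  O: 2
Molecular formula: C11H24O2.
  M = 11(12.0) + 24(1.007825) + 2(15.994915)
    = 132.000000 + 24.187800 + 31.989830 = 188.177630

188.1776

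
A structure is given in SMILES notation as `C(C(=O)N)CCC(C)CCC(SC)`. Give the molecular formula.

C10H21NOS

Atom tally by fragment:
  H2NOCCH2 → C:2 H:4 O:1 N:1
  CH2 → C:1 H:2
  CH2 → C:1 H:2
  CH(CH3) → C:2 H:4
  CH2 → C:1 H:2
  CH2 → C:1 H:2
  CH2SCH3 → C:2 H:5 S:1
Element totals:
  C: 10
  H: 21
  N: 1
  O: 1
  S: 1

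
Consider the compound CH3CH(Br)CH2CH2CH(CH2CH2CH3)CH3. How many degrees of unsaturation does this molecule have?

Atom tally by fragment:
  CH3 → C:1 H:3
  CH(Br) → C:1 H:1 Br:1
  CH2 → C:1 H:2
  CH2 → C:1 H:2
  CH(CH2CH2CH3) → C:4 H:8
  CH3 → C:1 H:3
Element totals:
  C: 9
  H: 19
  Br: 1
Molecular formula: C9H19Br.
DoU = (2C + 2 + N − H − X) / 2 = (2·9 + 2 + 0 − 19 − 1) / 2 = 0.

0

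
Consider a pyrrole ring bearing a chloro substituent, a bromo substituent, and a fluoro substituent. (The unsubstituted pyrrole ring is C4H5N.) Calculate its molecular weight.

198.42 g/mol

Atom tally by fragment:
  pyrrole ring core → C:4 H:5 N:1
  (− 3 ring H displaced by substituents)
  + Cl → Cl:1
  + Br → Br:1
  + F → F:1
Element totals:
  C: 4
  H: 2
  Br: 1
  Cl: 1
  F: 1
  N: 1
Molecular formula: C4H2BrClFN.
  M = 4(12.011) + 2(1.008) + 79.904 + 35.45 + 18.998 + 14.007
    = 48.044 + 2.016 + 79.904 + 35.450 + 18.998 + 14.007 = 198.419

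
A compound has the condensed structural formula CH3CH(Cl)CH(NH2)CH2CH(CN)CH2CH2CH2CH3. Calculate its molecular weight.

202.73 g/mol

Element totals:
  C: 10
  H: 19
  Cl: 1
  N: 2
Molecular formula: C10H19ClN2.
  M = 10(12.011) + 19(1.008) + 35.45 + 2(14.007)
    = 120.110 + 19.152 + 35.450 + 28.014 = 202.726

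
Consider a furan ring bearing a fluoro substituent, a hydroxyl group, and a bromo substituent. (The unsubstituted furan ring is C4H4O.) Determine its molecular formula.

Atom tally by fragment:
  furan ring core → C:4 H:4 O:1
  (− 3 ring H displaced by substituents)
  + F → F:1
  + OH → O:1 H:1
  + Br → Br:1
Element totals:
  C: 4
  H: 2
  Br: 1
  F: 1
  O: 2

C4H2BrFO2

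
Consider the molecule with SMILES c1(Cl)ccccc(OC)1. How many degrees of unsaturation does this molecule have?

Atom tally by fragment:
  benzene ring core → C:6 H:6
  (− 2 ring H displaced by substituents)
  + Cl → Cl:1
  + OCH3 → C:1 H:3 O:1
Element totals:
  C: 7
  H: 7
  Cl: 1
  O: 1
Molecular formula: C7H7ClO.
DoU = (2C + 2 + N − H − X) / 2 = (2·7 + 2 + 0 − 7 − 1) / 2 = 4.

4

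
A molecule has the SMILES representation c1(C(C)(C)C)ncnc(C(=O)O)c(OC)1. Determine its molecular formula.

Atom tally by fragment:
  pyrimidine ring core → C:4 H:4 N:2
  (− 3 ring H displaced by substituents)
  + C(CH3)3 → C:4 H:9
  + COOH → C:1 H:1 O:2
  + OCH3 → C:1 H:3 O:1
Element totals:
  C: 10
  H: 14
  N: 2
  O: 3

C10H14N2O3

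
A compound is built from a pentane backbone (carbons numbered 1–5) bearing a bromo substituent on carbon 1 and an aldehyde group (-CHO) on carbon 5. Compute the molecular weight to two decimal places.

179.06 g/mol

Atom tally by fragment:
  BrCH2 → C:1 H:2 Br:1
  CH2 → C:1 H:2
  CH2 → C:1 H:2
  CH2 → C:1 H:2
  CH2CHO → C:2 H:3 O:1
Element totals:
  C: 6
  H: 11
  Br: 1
  O: 1
Molecular formula: C6H11BrO.
  M = 6(12.011) + 11(1.008) + 79.904 + 15.999
    = 72.066 + 11.088 + 79.904 + 15.999 = 179.057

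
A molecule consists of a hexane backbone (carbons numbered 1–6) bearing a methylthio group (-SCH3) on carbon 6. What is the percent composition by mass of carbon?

63.57%

Atom tally by fragment:
  CH3 → C:1 H:3
  CH2 → C:1 H:2
  CH2 → C:1 H:2
  CH2 → C:1 H:2
  CH2 → C:1 H:2
  CH2SCH3 → C:2 H:5 S:1
Element totals:
  C: 7
  H: 16
  S: 1
Molecular formula: C7H16S.
Molar mass = 132.265 g/mol.
Mass from C: 7 × 12.011 = 84.077 g/mol.
%C = 84.077 / 132.265 × 100 = 63.57%.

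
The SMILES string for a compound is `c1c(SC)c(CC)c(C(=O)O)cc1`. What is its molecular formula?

C10H12O2S

Atom tally by fragment:
  benzene ring core → C:6 H:6
  (− 3 ring H displaced by substituents)
  + SCH3 → C:1 H:3 S:1
  + C2H5 → C:2 H:5
  + COOH → C:1 H:1 O:2
Element totals:
  C: 10
  H: 12
  O: 2
  S: 1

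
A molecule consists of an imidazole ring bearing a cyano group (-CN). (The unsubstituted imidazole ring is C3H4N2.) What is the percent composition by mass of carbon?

51.61%

Atom tally by fragment:
  imidazole ring core → C:3 H:4 N:2
  (− 1 ring H displaced by substituents)
  + CN → C:1 N:1
Element totals:
  C: 4
  H: 3
  N: 3
Molecular formula: C4H3N3.
Molar mass = 93.089 g/mol.
Mass from C: 4 × 12.011 = 48.044 g/mol.
%C = 48.044 / 93.089 × 100 = 51.61%.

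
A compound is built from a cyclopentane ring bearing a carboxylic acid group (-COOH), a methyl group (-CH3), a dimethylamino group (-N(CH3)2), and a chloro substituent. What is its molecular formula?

C9H16ClNO2

Atom tally by fragment:
  cyclopentane ring core → C:5 H:10
  (− 4 ring H displaced by substituents)
  + COOH → C:1 H:1 O:2
  + CH3 → C:1 H:3
  + N(CH3)2 → N:1 C:2 H:6
  + Cl → Cl:1
Element totals:
  C: 9
  H: 16
  Cl: 1
  N: 1
  O: 2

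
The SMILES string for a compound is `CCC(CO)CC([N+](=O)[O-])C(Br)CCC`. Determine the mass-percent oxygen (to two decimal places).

17.01%

Atom tally by fragment:
  CH3 → C:1 H:3
  CH2 → C:1 H:2
  CH(CH2OH) → C:2 H:4 O:1
  CH2 → C:1 H:2
  CH(NO2) → C:1 H:1 N:1 O:2
  CH(Br) → C:1 H:1 Br:1
  CH2 → C:1 H:2
  CH2 → C:1 H:2
  CH3 → C:1 H:3
Element totals:
  C: 10
  H: 20
  Br: 1
  N: 1
  O: 3
Molecular formula: C10H20BrNO3.
Molar mass = 282.178 g/mol.
Mass from O: 3 × 15.999 = 47.997 g/mol.
%O = 47.997 / 282.178 × 100 = 17.01%.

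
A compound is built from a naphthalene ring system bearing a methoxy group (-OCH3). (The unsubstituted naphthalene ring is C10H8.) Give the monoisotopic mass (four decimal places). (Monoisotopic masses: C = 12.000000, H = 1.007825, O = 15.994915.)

Atom tally by fragment:
  naphthalene ring system core → C:10 H:8
  (− 1 ring H displaced by substituents)
  + OCH3 → C:1 H:3 O:1
Element totals:
  C: 11
  H: 10
  O: 1
Molecular formula: C11H10O.
  M = 11(12.0) + 10(1.007825) + 15.994915
    = 132.000000 + 10.078250 + 15.994915 = 158.073165

158.0732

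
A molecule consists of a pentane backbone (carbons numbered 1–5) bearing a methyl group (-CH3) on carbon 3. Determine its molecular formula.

C6H14

Atom tally by fragment:
  CH3 → C:1 H:3
  CH2 → C:1 H:2
  CH(CH3) → C:2 H:4
  CH2 → C:1 H:2
  CH3 → C:1 H:3
Element totals:
  C: 6
  H: 14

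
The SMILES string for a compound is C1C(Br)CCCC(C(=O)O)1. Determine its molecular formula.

C7H11BrO2

Atom tally by fragment:
  cyclohexane ring core → C:6 H:12
  (− 2 ring H displaced by substituents)
  + Br → Br:1
  + COOH → C:1 H:1 O:2
Element totals:
  C: 7
  H: 11
  Br: 1
  O: 2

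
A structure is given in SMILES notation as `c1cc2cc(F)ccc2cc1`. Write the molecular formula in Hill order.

C10H7F

Atom tally by fragment:
  naphthalene ring system core → C:10 H:8
  (− 1 ring H displaced by substituents)
  + F → F:1
Element totals:
  C: 10
  H: 7
  F: 1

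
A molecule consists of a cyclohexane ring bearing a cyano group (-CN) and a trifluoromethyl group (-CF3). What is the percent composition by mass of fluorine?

32.17%

Atom tally by fragment:
  cyclohexane ring core → C:6 H:12
  (− 2 ring H displaced by substituents)
  + CN → C:1 N:1
  + CF3 → C:1 F:3
Element totals:
  C: 8
  H: 10
  F: 3
  N: 1
Molecular formula: C8H10F3N.
Molar mass = 177.169 g/mol.
Mass from F: 3 × 18.998 = 56.994 g/mol.
%F = 56.994 / 177.169 × 100 = 32.17%.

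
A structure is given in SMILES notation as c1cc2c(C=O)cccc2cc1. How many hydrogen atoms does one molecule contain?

8

Atom tally by fragment:
  naphthalene ring system core → C:10 H:8
  (− 1 ring H displaced by substituents)
  + CHO → C:1 H:1 O:1
Element totals:
  C: 11
  H: 8
  O: 1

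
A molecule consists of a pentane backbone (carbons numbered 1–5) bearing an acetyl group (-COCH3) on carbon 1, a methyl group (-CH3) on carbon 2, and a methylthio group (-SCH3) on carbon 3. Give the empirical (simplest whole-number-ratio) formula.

Atom tally by fragment:
  CH3COCH2 → C:3 H:5 O:1
  CH(CH3) → C:2 H:4
  CH(SCH3) → C:2 H:4 S:1
  CH2 → C:1 H:2
  CH3 → C:1 H:3
Element totals:
  C: 9
  H: 18
  O: 1
  S: 1
Molecular formula: C9H18OS.
gcd of subscripts (9, 18, 1, 1) = 1, so the empirical formula equals the molecular formula.

C9H18OS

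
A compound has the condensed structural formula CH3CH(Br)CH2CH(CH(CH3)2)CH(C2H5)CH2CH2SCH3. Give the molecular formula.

C13H27BrS

Atom tally by fragment:
  CH3 → C:1 H:3
  CH(Br) → C:1 H:1 Br:1
  CH2 → C:1 H:2
  CH(CH(CH3)2) → C:4 H:8
  CH(C2H5) → C:3 H:6
  CH2 → C:1 H:2
  CH2SCH3 → C:2 H:5 S:1
Element totals:
  C: 13
  H: 27
  Br: 1
  S: 1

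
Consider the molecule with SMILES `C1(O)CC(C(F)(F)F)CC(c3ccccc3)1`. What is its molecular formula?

C12H13F3O

Atom tally by fragment:
  cyclopentane ring core → C:5 H:10
  (− 3 ring H displaced by substituents)
  + OH → O:1 H:1
  + CF3 → C:1 F:3
  + C6H5 → C:6 H:5
Element totals:
  C: 12
  H: 13
  F: 3
  O: 1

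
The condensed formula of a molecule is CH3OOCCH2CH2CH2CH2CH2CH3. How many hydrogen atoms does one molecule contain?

16

Element totals:
  C: 8
  H: 16
  O: 2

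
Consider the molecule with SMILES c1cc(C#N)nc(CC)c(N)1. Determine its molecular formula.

C8H9N3

Atom tally by fragment:
  pyridine ring core → C:5 H:5 N:1
  (− 3 ring H displaced by substituents)
  + CN → C:1 N:1
  + C2H5 → C:2 H:5
  + NH2 → N:1 H:2
Element totals:
  C: 8
  H: 9
  N: 3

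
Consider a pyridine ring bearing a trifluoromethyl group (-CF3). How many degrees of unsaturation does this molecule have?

Atom tally by fragment:
  pyridine ring core → C:5 H:5 N:1
  (− 1 ring H displaced by substituents)
  + CF3 → C:1 F:3
Element totals:
  C: 6
  H: 4
  F: 3
  N: 1
Molecular formula: C6H4F3N.
DoU = (2C + 2 + N − H − X) / 2 = (2·6 + 2 + 1 − 4 − 3) / 2 = 4.

4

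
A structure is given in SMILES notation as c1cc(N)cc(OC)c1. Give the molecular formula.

Atom tally by fragment:
  benzene ring core → C:6 H:6
  (− 2 ring H displaced by substituents)
  + NH2 → N:1 H:2
  + OCH3 → C:1 H:3 O:1
Element totals:
  C: 7
  H: 9
  N: 1
  O: 1

C7H9NO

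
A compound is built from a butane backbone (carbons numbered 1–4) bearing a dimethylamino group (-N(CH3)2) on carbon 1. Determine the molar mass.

Atom tally by fragment:
  (CH3)2NCH2 → C:3 H:8 N:1
  CH2 → C:1 H:2
  CH2 → C:1 H:2
  CH3 → C:1 H:3
Element totals:
  C: 6
  H: 15
  N: 1
Molecular formula: C6H15N.
  M = 6(12.011) + 15(1.008) + 14.007
    = 72.066 + 15.120 + 14.007 = 101.193

101.19 g/mol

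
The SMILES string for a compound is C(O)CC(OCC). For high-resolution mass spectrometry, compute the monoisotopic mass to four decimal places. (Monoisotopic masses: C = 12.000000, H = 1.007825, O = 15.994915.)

104.0837

Atom tally by fragment:
  HOCH2 → C:1 H:3 O:1
  CH2 → C:1 H:2
  CH2OC2H5 → C:3 H:7 O:1
Element totals:
  C: 5
  H: 12
  O: 2
Molecular formula: C5H12O2.
  M = 5(12.0) + 12(1.007825) + 2(15.994915)
    = 60.000000 + 12.093900 + 31.989830 = 104.083730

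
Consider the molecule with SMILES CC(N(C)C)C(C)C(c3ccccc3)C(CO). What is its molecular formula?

Atom tally by fragment:
  CH3 → C:1 H:3
  CH(N(CH3)2) → C:3 H:7 N:1
  CH(CH3) → C:2 H:4
  CH(C6H5) → C:7 H:6
  CH2CH2OH → C:2 H:5 O:1
Element totals:
  C: 15
  H: 25
  N: 1
  O: 1

C15H25NO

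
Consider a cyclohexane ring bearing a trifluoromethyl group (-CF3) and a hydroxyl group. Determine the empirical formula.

C7H11F3O

Atom tally by fragment:
  cyclohexane ring core → C:6 H:12
  (− 2 ring H displaced by substituents)
  + CF3 → C:1 F:3
  + OH → O:1 H:1
Element totals:
  C: 7
  H: 11
  F: 3
  O: 1
Molecular formula: C7H11F3O.
gcd of subscripts (7, 3, 11, 1) = 1, so the empirical formula equals the molecular formula.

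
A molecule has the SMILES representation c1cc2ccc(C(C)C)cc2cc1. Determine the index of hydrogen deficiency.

Atom tally by fragment:
  naphthalene ring system core → C:10 H:8
  (− 1 ring H displaced by substituents)
  + CH(CH3)2 → C:3 H:7
Element totals:
  C: 13
  H: 14
Molecular formula: C13H14.
DoU = (2C + 2 + N − H − X) / 2 = (2·13 + 2 + 0 − 14 − 0) / 2 = 7.

7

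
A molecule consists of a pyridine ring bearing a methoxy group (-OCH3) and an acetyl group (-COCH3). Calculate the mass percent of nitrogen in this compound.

9.27%

Atom tally by fragment:
  pyridine ring core → C:5 H:5 N:1
  (− 2 ring H displaced by substituents)
  + OCH3 → C:1 H:3 O:1
  + COCH3 → C:2 H:3 O:1
Element totals:
  C: 8
  H: 9
  N: 1
  O: 2
Molecular formula: C8H9NO2.
Molar mass = 151.165 g/mol.
Mass from N: 1 × 14.007 = 14.007 g/mol.
%N = 14.007 / 151.165 × 100 = 9.27%.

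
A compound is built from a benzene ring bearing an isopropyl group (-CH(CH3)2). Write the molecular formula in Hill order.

C9H12

Atom tally by fragment:
  benzene ring core → C:6 H:6
  (− 1 ring H displaced by substituents)
  + CH(CH3)2 → C:3 H:7
Element totals:
  C: 9
  H: 12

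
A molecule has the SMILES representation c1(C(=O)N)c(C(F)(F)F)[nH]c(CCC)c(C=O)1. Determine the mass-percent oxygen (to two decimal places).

12.89%

Atom tally by fragment:
  pyrrole ring core → C:4 H:5 N:1
  (− 4 ring H displaced by substituents)
  + CONH2 → C:1 H:2 O:1 N:1
  + CF3 → C:1 F:3
  + CH2CH2CH3 → C:3 H:7
  + CHO → C:1 H:1 O:1
Element totals:
  C: 10
  H: 11
  F: 3
  N: 2
  O: 2
Molecular formula: C10H11F3N2O2.
Molar mass = 248.204 g/mol.
Mass from O: 2 × 15.999 = 31.998 g/mol.
%O = 31.998 / 248.204 × 100 = 12.89%.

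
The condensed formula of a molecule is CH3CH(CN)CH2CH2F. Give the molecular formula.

C5H8FN

Element totals:
  C: 5
  H: 8
  F: 1
  N: 1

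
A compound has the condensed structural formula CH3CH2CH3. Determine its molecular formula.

C3H8

Atom tally by fragment:
  CH3 → C:1 H:3
  CH2 → C:1 H:2
  CH3 → C:1 H:3
Element totals:
  C: 3
  H: 8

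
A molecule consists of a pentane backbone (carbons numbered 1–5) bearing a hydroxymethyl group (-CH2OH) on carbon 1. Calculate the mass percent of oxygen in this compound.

Atom tally by fragment:
  HOCH2CH2 → C:2 H:5 O:1
  CH2 → C:1 H:2
  CH2 → C:1 H:2
  CH2 → C:1 H:2
  CH3 → C:1 H:3
Element totals:
  C: 6
  H: 14
  O: 1
Molecular formula: C6H14O.
Molar mass = 102.177 g/mol.
Mass from O: 1 × 15.999 = 15.999 g/mol.
%O = 15.999 / 102.177 × 100 = 15.66%.

15.66%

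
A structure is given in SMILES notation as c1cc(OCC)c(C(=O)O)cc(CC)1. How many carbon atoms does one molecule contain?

Atom tally by fragment:
  benzene ring core → C:6 H:6
  (− 3 ring H displaced by substituents)
  + OC2H5 → C:2 H:5 O:1
  + COOH → C:1 H:1 O:2
  + C2H5 → C:2 H:5
Element totals:
  C: 11
  H: 14
  O: 3

11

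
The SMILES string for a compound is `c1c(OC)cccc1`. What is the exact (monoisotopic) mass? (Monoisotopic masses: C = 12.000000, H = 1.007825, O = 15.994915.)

Atom tally by fragment:
  benzene ring core → C:6 H:6
  (− 1 ring H displaced by substituents)
  + OCH3 → C:1 H:3 O:1
Element totals:
  C: 7
  H: 8
  O: 1
Molecular formula: C7H8O.
  M = 7(12.0) + 8(1.007825) + 15.994915
    = 84.000000 + 8.062600 + 15.994915 = 108.057515

108.0575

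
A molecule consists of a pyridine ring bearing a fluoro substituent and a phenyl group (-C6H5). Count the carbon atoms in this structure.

11

Atom tally by fragment:
  pyridine ring core → C:5 H:5 N:1
  (− 2 ring H displaced by substituents)
  + F → F:1
  + C6H5 → C:6 H:5
Element totals:
  C: 11
  H: 8
  F: 1
  N: 1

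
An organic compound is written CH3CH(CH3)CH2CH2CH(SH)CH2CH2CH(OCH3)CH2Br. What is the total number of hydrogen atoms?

23

Atom tally by fragment:
  CH3 → C:1 H:3
  CH(CH3) → C:2 H:4
  CH2 → C:1 H:2
  CH2 → C:1 H:2
  CH(SH) → C:1 H:2 S:1
  CH2 → C:1 H:2
  CH2 → C:1 H:2
  CH(OCH3) → C:2 H:4 O:1
  CH2Br → C:1 H:2 Br:1
Element totals:
  C: 11
  H: 23
  Br: 1
  O: 1
  S: 1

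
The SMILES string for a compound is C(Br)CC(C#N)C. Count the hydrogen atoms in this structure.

8

Atom tally by fragment:
  BrCH2 → C:1 H:2 Br:1
  CH2 → C:1 H:2
  CH(CN) → C:2 H:1 N:1
  CH3 → C:1 H:3
Element totals:
  C: 5
  H: 8
  Br: 1
  N: 1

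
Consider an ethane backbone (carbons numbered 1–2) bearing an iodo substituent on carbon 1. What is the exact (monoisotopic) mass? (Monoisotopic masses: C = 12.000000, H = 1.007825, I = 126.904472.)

155.9436

Atom tally by fragment:
  ICH2 → C:1 H:2 I:1
  CH3 → C:1 H:3
Element totals:
  C: 2
  H: 5
  I: 1
Molecular formula: C2H5I.
  M = 2(12.0) + 5(1.007825) + 126.904472
    = 24.000000 + 5.039125 + 126.904472 = 155.943597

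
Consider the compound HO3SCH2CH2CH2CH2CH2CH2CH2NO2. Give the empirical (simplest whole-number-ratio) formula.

Atom tally by fragment:
  HO3SCH2 → C:1 H:3 S:1 O:3
  CH2 → C:1 H:2
  CH2 → C:1 H:2
  CH2 → C:1 H:2
  CH2 → C:1 H:2
  CH2 → C:1 H:2
  CH2NO2 → C:1 H:2 N:1 O:2
Element totals:
  C: 7
  H: 15
  N: 1
  O: 5
  S: 1
Molecular formula: C7H15NO5S.
gcd of subscripts (7, 15, 1, 5, 1) = 1, so the empirical formula equals the molecular formula.

C7H15NO5S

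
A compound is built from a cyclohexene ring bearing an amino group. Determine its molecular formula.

Atom tally by fragment:
  cyclohexene ring core → C:6 H:10
  (− 1 ring H displaced by substituents)
  + NH2 → N:1 H:2
Element totals:
  C: 6
  H: 11
  N: 1

C6H11N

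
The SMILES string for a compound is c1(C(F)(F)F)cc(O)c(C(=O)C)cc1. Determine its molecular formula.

C9H7F3O2

Atom tally by fragment:
  benzene ring core → C:6 H:6
  (− 3 ring H displaced by substituents)
  + CF3 → C:1 F:3
  + OH → O:1 H:1
  + COCH3 → C:2 H:3 O:1
Element totals:
  C: 9
  H: 7
  F: 3
  O: 2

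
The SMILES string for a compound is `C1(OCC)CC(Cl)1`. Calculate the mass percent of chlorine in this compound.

29.40%

Atom tally by fragment:
  cyclopropane ring core → C:3 H:6
  (− 2 ring H displaced by substituents)
  + OC2H5 → C:2 H:5 O:1
  + Cl → Cl:1
Element totals:
  C: 5
  H: 9
  Cl: 1
  O: 1
Molecular formula: C5H9ClO.
Molar mass = 120.576 g/mol.
Mass from Cl: 1 × 35.45 = 35.450 g/mol.
%Cl = 35.450 / 120.576 × 100 = 29.40%.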